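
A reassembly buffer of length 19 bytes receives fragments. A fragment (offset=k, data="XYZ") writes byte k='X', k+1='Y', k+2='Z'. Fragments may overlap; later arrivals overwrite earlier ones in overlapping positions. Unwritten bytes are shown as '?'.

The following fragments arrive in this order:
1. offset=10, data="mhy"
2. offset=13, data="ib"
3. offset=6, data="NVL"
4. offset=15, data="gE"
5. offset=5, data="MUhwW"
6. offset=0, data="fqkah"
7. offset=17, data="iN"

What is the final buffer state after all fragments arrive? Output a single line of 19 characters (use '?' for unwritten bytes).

Fragment 1: offset=10 data="mhy" -> buffer=??????????mhy??????
Fragment 2: offset=13 data="ib" -> buffer=??????????mhyib????
Fragment 3: offset=6 data="NVL" -> buffer=??????NVL?mhyib????
Fragment 4: offset=15 data="gE" -> buffer=??????NVL?mhyibgE??
Fragment 5: offset=5 data="MUhwW" -> buffer=?????MUhwWmhyibgE??
Fragment 6: offset=0 data="fqkah" -> buffer=fqkahMUhwWmhyibgE??
Fragment 7: offset=17 data="iN" -> buffer=fqkahMUhwWmhyibgEiN

Answer: fqkahMUhwWmhyibgEiN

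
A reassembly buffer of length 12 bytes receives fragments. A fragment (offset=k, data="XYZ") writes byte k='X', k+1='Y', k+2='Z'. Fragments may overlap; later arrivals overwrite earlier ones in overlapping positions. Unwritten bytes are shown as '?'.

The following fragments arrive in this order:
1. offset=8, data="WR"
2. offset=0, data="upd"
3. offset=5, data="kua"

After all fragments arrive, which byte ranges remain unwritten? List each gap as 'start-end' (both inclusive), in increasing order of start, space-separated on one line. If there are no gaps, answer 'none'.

Fragment 1: offset=8 len=2
Fragment 2: offset=0 len=3
Fragment 3: offset=5 len=3
Gaps: 3-4 10-11

Answer: 3-4 10-11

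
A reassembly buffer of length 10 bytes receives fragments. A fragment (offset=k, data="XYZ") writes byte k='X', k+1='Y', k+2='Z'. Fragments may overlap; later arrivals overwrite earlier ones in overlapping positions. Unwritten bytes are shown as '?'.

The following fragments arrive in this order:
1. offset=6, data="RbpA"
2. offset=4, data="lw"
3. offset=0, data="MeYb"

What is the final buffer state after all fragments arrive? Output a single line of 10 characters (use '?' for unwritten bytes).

Answer: MeYblwRbpA

Derivation:
Fragment 1: offset=6 data="RbpA" -> buffer=??????RbpA
Fragment 2: offset=4 data="lw" -> buffer=????lwRbpA
Fragment 3: offset=0 data="MeYb" -> buffer=MeYblwRbpA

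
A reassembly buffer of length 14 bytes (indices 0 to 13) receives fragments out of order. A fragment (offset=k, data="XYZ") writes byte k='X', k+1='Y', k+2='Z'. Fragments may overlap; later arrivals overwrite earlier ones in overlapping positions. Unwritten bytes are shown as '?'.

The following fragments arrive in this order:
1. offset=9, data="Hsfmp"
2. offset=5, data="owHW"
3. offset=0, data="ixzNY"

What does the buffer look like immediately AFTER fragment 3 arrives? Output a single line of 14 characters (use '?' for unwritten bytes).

Fragment 1: offset=9 data="Hsfmp" -> buffer=?????????Hsfmp
Fragment 2: offset=5 data="owHW" -> buffer=?????owHWHsfmp
Fragment 3: offset=0 data="ixzNY" -> buffer=ixzNYowHWHsfmp

Answer: ixzNYowHWHsfmp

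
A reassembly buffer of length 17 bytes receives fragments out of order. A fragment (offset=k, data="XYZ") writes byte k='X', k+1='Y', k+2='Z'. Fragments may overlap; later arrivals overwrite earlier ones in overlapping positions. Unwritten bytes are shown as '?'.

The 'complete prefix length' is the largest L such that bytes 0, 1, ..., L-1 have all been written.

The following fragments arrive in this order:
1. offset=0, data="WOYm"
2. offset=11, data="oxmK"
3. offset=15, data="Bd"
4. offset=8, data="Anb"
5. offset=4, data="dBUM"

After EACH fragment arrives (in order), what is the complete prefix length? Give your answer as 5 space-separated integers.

Fragment 1: offset=0 data="WOYm" -> buffer=WOYm????????????? -> prefix_len=4
Fragment 2: offset=11 data="oxmK" -> buffer=WOYm???????oxmK?? -> prefix_len=4
Fragment 3: offset=15 data="Bd" -> buffer=WOYm???????oxmKBd -> prefix_len=4
Fragment 4: offset=8 data="Anb" -> buffer=WOYm????AnboxmKBd -> prefix_len=4
Fragment 5: offset=4 data="dBUM" -> buffer=WOYmdBUMAnboxmKBd -> prefix_len=17

Answer: 4 4 4 4 17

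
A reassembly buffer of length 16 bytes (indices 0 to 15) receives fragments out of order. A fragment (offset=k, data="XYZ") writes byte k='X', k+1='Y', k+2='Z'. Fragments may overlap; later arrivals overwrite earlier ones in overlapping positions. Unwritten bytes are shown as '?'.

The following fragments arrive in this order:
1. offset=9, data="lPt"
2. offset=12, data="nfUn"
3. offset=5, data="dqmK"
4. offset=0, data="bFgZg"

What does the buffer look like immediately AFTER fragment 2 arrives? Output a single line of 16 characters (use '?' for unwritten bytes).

Fragment 1: offset=9 data="lPt" -> buffer=?????????lPt????
Fragment 2: offset=12 data="nfUn" -> buffer=?????????lPtnfUn

Answer: ?????????lPtnfUn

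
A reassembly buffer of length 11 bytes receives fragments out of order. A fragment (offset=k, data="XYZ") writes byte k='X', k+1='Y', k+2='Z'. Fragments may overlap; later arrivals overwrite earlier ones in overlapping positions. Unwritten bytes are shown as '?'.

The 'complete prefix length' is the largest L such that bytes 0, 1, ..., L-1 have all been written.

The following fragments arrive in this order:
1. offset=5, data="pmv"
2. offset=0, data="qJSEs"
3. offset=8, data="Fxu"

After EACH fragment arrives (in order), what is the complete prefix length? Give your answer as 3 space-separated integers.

Answer: 0 8 11

Derivation:
Fragment 1: offset=5 data="pmv" -> buffer=?????pmv??? -> prefix_len=0
Fragment 2: offset=0 data="qJSEs" -> buffer=qJSEspmv??? -> prefix_len=8
Fragment 3: offset=8 data="Fxu" -> buffer=qJSEspmvFxu -> prefix_len=11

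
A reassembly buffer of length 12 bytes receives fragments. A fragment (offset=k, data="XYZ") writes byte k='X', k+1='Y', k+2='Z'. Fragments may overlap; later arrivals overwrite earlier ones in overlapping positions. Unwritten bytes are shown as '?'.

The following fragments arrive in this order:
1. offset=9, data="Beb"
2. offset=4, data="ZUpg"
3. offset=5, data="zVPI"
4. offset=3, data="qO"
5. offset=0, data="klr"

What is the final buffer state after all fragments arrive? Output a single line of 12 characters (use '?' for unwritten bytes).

Answer: klrqOzVPIBeb

Derivation:
Fragment 1: offset=9 data="Beb" -> buffer=?????????Beb
Fragment 2: offset=4 data="ZUpg" -> buffer=????ZUpg?Beb
Fragment 3: offset=5 data="zVPI" -> buffer=????ZzVPIBeb
Fragment 4: offset=3 data="qO" -> buffer=???qOzVPIBeb
Fragment 5: offset=0 data="klr" -> buffer=klrqOzVPIBeb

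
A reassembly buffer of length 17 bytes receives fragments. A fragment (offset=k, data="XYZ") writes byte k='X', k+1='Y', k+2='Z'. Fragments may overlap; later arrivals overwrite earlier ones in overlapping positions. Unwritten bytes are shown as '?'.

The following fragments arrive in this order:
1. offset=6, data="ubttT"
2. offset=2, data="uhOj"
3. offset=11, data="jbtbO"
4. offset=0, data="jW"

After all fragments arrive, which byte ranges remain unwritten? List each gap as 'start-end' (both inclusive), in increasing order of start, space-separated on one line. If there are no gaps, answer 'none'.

Answer: 16-16

Derivation:
Fragment 1: offset=6 len=5
Fragment 2: offset=2 len=4
Fragment 3: offset=11 len=5
Fragment 4: offset=0 len=2
Gaps: 16-16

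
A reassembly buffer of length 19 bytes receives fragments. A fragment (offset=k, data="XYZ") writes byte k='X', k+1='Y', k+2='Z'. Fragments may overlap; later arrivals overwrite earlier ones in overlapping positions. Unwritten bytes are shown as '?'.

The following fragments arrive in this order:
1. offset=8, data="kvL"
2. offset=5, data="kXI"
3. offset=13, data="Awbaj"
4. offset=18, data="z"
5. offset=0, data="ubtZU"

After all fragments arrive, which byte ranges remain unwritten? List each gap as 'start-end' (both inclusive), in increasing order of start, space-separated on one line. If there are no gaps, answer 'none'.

Answer: 11-12

Derivation:
Fragment 1: offset=8 len=3
Fragment 2: offset=5 len=3
Fragment 3: offset=13 len=5
Fragment 4: offset=18 len=1
Fragment 5: offset=0 len=5
Gaps: 11-12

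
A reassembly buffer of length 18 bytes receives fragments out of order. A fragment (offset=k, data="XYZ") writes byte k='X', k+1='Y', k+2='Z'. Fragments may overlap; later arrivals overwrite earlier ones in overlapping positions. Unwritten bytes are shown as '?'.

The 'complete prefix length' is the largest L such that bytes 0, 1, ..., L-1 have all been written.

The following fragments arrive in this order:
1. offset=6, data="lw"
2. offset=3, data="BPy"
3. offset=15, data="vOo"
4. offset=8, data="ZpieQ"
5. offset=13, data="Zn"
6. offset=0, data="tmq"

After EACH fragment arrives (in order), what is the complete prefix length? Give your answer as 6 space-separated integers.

Fragment 1: offset=6 data="lw" -> buffer=??????lw?????????? -> prefix_len=0
Fragment 2: offset=3 data="BPy" -> buffer=???BPylw?????????? -> prefix_len=0
Fragment 3: offset=15 data="vOo" -> buffer=???BPylw???????vOo -> prefix_len=0
Fragment 4: offset=8 data="ZpieQ" -> buffer=???BPylwZpieQ??vOo -> prefix_len=0
Fragment 5: offset=13 data="Zn" -> buffer=???BPylwZpieQZnvOo -> prefix_len=0
Fragment 6: offset=0 data="tmq" -> buffer=tmqBPylwZpieQZnvOo -> prefix_len=18

Answer: 0 0 0 0 0 18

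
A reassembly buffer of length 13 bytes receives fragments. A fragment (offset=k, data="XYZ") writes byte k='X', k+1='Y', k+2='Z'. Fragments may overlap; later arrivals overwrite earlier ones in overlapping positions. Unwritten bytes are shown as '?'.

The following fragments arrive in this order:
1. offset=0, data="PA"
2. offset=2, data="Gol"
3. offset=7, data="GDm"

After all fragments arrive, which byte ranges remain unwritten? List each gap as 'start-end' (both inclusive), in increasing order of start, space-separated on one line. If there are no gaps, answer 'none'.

Fragment 1: offset=0 len=2
Fragment 2: offset=2 len=3
Fragment 3: offset=7 len=3
Gaps: 5-6 10-12

Answer: 5-6 10-12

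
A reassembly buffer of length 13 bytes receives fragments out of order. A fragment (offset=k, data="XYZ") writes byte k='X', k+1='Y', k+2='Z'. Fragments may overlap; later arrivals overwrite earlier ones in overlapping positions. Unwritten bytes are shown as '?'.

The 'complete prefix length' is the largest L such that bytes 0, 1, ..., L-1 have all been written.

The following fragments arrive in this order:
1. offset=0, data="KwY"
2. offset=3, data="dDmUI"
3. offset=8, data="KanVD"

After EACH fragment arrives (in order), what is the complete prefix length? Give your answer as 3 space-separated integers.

Answer: 3 8 13

Derivation:
Fragment 1: offset=0 data="KwY" -> buffer=KwY?????????? -> prefix_len=3
Fragment 2: offset=3 data="dDmUI" -> buffer=KwYdDmUI????? -> prefix_len=8
Fragment 3: offset=8 data="KanVD" -> buffer=KwYdDmUIKanVD -> prefix_len=13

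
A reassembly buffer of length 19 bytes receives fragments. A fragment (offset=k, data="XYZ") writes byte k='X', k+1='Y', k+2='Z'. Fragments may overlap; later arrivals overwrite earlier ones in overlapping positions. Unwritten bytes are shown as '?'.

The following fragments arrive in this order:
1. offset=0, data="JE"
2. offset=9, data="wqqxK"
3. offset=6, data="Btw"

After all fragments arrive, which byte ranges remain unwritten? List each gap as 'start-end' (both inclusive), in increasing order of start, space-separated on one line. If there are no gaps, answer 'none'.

Answer: 2-5 14-18

Derivation:
Fragment 1: offset=0 len=2
Fragment 2: offset=9 len=5
Fragment 3: offset=6 len=3
Gaps: 2-5 14-18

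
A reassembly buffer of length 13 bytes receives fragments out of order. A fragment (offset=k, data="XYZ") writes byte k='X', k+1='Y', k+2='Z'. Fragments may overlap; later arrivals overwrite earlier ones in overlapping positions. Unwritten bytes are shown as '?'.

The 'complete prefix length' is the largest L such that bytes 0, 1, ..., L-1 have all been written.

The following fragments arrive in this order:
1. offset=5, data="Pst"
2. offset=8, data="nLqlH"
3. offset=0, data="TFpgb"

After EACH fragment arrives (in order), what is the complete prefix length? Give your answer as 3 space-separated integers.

Fragment 1: offset=5 data="Pst" -> buffer=?????Pst????? -> prefix_len=0
Fragment 2: offset=8 data="nLqlH" -> buffer=?????PstnLqlH -> prefix_len=0
Fragment 3: offset=0 data="TFpgb" -> buffer=TFpgbPstnLqlH -> prefix_len=13

Answer: 0 0 13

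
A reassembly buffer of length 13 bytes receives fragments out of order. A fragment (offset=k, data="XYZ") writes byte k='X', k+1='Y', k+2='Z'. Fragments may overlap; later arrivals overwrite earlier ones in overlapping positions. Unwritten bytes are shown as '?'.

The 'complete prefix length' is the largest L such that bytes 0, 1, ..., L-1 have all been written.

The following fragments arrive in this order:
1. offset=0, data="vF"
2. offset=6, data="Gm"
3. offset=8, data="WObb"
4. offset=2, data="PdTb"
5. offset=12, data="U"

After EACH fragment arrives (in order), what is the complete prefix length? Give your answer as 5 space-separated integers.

Fragment 1: offset=0 data="vF" -> buffer=vF??????????? -> prefix_len=2
Fragment 2: offset=6 data="Gm" -> buffer=vF????Gm????? -> prefix_len=2
Fragment 3: offset=8 data="WObb" -> buffer=vF????GmWObb? -> prefix_len=2
Fragment 4: offset=2 data="PdTb" -> buffer=vFPdTbGmWObb? -> prefix_len=12
Fragment 5: offset=12 data="U" -> buffer=vFPdTbGmWObbU -> prefix_len=13

Answer: 2 2 2 12 13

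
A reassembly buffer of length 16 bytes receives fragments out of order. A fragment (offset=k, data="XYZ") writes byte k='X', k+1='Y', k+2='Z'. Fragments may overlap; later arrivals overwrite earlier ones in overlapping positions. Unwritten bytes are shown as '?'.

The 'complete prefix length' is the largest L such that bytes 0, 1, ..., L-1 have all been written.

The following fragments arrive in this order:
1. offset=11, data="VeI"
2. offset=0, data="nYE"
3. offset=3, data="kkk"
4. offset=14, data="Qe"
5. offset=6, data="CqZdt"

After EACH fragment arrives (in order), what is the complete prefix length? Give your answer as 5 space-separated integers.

Fragment 1: offset=11 data="VeI" -> buffer=???????????VeI?? -> prefix_len=0
Fragment 2: offset=0 data="nYE" -> buffer=nYE????????VeI?? -> prefix_len=3
Fragment 3: offset=3 data="kkk" -> buffer=nYEkkk?????VeI?? -> prefix_len=6
Fragment 4: offset=14 data="Qe" -> buffer=nYEkkk?????VeIQe -> prefix_len=6
Fragment 5: offset=6 data="CqZdt" -> buffer=nYEkkkCqZdtVeIQe -> prefix_len=16

Answer: 0 3 6 6 16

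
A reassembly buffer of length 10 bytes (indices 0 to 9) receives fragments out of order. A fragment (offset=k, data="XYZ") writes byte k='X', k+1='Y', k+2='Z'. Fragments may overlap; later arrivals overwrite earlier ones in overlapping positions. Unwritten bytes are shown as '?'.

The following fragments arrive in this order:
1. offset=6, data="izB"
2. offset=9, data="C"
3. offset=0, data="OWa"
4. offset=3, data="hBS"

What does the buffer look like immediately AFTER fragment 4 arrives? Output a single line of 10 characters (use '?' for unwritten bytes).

Answer: OWahBSizBC

Derivation:
Fragment 1: offset=6 data="izB" -> buffer=??????izB?
Fragment 2: offset=9 data="C" -> buffer=??????izBC
Fragment 3: offset=0 data="OWa" -> buffer=OWa???izBC
Fragment 4: offset=3 data="hBS" -> buffer=OWahBSizBC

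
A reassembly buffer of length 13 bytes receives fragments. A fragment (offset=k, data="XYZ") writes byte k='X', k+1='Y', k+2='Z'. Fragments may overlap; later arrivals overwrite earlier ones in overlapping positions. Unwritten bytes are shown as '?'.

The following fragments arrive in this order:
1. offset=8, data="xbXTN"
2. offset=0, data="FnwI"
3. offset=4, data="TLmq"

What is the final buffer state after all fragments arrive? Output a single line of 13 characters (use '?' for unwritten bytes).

Fragment 1: offset=8 data="xbXTN" -> buffer=????????xbXTN
Fragment 2: offset=0 data="FnwI" -> buffer=FnwI????xbXTN
Fragment 3: offset=4 data="TLmq" -> buffer=FnwITLmqxbXTN

Answer: FnwITLmqxbXTN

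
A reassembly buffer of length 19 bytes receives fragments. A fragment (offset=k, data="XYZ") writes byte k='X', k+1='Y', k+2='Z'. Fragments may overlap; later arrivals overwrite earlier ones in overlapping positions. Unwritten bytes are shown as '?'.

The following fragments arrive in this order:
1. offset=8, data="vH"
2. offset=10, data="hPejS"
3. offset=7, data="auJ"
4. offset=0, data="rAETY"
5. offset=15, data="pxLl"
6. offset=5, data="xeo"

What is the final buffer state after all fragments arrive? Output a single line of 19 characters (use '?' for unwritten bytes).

Answer: rAETYxeouJhPejSpxLl

Derivation:
Fragment 1: offset=8 data="vH" -> buffer=????????vH?????????
Fragment 2: offset=10 data="hPejS" -> buffer=????????vHhPejS????
Fragment 3: offset=7 data="auJ" -> buffer=???????auJhPejS????
Fragment 4: offset=0 data="rAETY" -> buffer=rAETY??auJhPejS????
Fragment 5: offset=15 data="pxLl" -> buffer=rAETY??auJhPejSpxLl
Fragment 6: offset=5 data="xeo" -> buffer=rAETYxeouJhPejSpxLl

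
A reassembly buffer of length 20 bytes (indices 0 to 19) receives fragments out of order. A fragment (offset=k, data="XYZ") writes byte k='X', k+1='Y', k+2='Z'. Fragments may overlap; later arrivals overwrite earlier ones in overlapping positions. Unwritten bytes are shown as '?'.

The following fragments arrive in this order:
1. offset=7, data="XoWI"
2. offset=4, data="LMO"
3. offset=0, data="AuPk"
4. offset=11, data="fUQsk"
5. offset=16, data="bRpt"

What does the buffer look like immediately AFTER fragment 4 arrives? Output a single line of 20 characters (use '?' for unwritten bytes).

Answer: AuPkLMOXoWIfUQsk????

Derivation:
Fragment 1: offset=7 data="XoWI" -> buffer=???????XoWI?????????
Fragment 2: offset=4 data="LMO" -> buffer=????LMOXoWI?????????
Fragment 3: offset=0 data="AuPk" -> buffer=AuPkLMOXoWI?????????
Fragment 4: offset=11 data="fUQsk" -> buffer=AuPkLMOXoWIfUQsk????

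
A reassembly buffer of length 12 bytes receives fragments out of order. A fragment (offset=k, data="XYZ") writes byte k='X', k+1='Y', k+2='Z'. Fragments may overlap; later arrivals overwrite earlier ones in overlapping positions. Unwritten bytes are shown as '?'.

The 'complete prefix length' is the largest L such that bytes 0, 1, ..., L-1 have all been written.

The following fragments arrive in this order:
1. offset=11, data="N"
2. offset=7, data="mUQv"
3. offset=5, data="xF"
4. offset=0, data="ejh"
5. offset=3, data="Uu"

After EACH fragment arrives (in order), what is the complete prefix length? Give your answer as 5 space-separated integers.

Answer: 0 0 0 3 12

Derivation:
Fragment 1: offset=11 data="N" -> buffer=???????????N -> prefix_len=0
Fragment 2: offset=7 data="mUQv" -> buffer=???????mUQvN -> prefix_len=0
Fragment 3: offset=5 data="xF" -> buffer=?????xFmUQvN -> prefix_len=0
Fragment 4: offset=0 data="ejh" -> buffer=ejh??xFmUQvN -> prefix_len=3
Fragment 5: offset=3 data="Uu" -> buffer=ejhUuxFmUQvN -> prefix_len=12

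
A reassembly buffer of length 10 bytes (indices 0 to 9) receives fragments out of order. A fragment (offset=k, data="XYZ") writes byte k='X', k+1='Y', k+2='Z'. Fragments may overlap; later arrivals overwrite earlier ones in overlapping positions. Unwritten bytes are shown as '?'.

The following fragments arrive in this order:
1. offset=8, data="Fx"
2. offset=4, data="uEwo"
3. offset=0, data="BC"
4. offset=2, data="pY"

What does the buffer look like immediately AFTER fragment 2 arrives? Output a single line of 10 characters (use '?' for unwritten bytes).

Fragment 1: offset=8 data="Fx" -> buffer=????????Fx
Fragment 2: offset=4 data="uEwo" -> buffer=????uEwoFx

Answer: ????uEwoFx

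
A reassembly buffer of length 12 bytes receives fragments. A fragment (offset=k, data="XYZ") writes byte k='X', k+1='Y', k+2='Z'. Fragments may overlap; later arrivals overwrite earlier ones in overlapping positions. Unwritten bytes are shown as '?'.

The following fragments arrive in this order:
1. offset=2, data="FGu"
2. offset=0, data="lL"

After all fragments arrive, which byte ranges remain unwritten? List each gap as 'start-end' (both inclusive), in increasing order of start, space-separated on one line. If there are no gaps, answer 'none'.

Answer: 5-11

Derivation:
Fragment 1: offset=2 len=3
Fragment 2: offset=0 len=2
Gaps: 5-11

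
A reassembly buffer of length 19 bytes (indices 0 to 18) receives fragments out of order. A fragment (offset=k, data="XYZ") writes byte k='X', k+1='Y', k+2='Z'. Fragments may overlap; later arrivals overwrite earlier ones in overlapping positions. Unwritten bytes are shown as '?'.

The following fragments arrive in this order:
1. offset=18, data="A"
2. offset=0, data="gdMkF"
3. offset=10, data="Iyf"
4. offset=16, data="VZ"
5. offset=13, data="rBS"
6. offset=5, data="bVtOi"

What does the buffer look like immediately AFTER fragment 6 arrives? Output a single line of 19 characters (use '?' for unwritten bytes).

Fragment 1: offset=18 data="A" -> buffer=??????????????????A
Fragment 2: offset=0 data="gdMkF" -> buffer=gdMkF?????????????A
Fragment 3: offset=10 data="Iyf" -> buffer=gdMkF?????Iyf?????A
Fragment 4: offset=16 data="VZ" -> buffer=gdMkF?????Iyf???VZA
Fragment 5: offset=13 data="rBS" -> buffer=gdMkF?????IyfrBSVZA
Fragment 6: offset=5 data="bVtOi" -> buffer=gdMkFbVtOiIyfrBSVZA

Answer: gdMkFbVtOiIyfrBSVZA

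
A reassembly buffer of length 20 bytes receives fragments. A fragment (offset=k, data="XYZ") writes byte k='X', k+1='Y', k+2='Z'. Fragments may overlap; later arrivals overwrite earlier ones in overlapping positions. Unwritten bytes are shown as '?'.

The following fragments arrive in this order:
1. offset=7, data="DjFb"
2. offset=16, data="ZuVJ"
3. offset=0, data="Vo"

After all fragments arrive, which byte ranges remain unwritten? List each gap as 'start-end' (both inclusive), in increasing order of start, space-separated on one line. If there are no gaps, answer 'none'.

Answer: 2-6 11-15

Derivation:
Fragment 1: offset=7 len=4
Fragment 2: offset=16 len=4
Fragment 3: offset=0 len=2
Gaps: 2-6 11-15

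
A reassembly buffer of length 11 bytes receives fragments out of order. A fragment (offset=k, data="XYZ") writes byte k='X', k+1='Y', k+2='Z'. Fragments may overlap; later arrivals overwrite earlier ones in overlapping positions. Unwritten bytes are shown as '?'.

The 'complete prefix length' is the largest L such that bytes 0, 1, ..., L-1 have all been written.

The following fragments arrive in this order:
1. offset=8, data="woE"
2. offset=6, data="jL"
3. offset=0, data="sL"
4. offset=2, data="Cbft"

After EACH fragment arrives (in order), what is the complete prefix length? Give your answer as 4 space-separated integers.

Answer: 0 0 2 11

Derivation:
Fragment 1: offset=8 data="woE" -> buffer=????????woE -> prefix_len=0
Fragment 2: offset=6 data="jL" -> buffer=??????jLwoE -> prefix_len=0
Fragment 3: offset=0 data="sL" -> buffer=sL????jLwoE -> prefix_len=2
Fragment 4: offset=2 data="Cbft" -> buffer=sLCbftjLwoE -> prefix_len=11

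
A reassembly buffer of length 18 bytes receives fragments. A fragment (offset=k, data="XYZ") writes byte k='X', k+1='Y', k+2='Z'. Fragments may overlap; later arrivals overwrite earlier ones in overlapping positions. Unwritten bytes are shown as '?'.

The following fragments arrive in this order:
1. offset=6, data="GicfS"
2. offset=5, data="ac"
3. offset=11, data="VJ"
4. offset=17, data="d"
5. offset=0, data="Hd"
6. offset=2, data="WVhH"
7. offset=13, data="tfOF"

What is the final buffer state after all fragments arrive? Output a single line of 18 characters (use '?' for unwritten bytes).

Fragment 1: offset=6 data="GicfS" -> buffer=??????GicfS???????
Fragment 2: offset=5 data="ac" -> buffer=?????acicfS???????
Fragment 3: offset=11 data="VJ" -> buffer=?????acicfSVJ?????
Fragment 4: offset=17 data="d" -> buffer=?????acicfSVJ????d
Fragment 5: offset=0 data="Hd" -> buffer=Hd???acicfSVJ????d
Fragment 6: offset=2 data="WVhH" -> buffer=HdWVhHcicfSVJ????d
Fragment 7: offset=13 data="tfOF" -> buffer=HdWVhHcicfSVJtfOFd

Answer: HdWVhHcicfSVJtfOFd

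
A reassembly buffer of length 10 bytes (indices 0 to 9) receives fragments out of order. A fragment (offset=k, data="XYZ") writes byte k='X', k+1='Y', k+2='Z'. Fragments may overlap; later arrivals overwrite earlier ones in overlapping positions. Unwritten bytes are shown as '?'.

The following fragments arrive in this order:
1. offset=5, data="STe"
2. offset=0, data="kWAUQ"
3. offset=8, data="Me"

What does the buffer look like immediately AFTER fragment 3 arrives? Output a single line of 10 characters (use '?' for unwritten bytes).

Fragment 1: offset=5 data="STe" -> buffer=?????STe??
Fragment 2: offset=0 data="kWAUQ" -> buffer=kWAUQSTe??
Fragment 3: offset=8 data="Me" -> buffer=kWAUQSTeMe

Answer: kWAUQSTeMe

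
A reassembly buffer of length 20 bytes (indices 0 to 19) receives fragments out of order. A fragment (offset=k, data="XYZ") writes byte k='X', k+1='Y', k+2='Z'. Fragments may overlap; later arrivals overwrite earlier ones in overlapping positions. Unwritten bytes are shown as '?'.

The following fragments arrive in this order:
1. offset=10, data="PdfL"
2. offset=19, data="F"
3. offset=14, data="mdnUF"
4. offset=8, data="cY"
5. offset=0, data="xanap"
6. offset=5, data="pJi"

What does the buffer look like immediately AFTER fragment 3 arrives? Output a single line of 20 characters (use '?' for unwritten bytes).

Fragment 1: offset=10 data="PdfL" -> buffer=??????????PdfL??????
Fragment 2: offset=19 data="F" -> buffer=??????????PdfL?????F
Fragment 3: offset=14 data="mdnUF" -> buffer=??????????PdfLmdnUFF

Answer: ??????????PdfLmdnUFF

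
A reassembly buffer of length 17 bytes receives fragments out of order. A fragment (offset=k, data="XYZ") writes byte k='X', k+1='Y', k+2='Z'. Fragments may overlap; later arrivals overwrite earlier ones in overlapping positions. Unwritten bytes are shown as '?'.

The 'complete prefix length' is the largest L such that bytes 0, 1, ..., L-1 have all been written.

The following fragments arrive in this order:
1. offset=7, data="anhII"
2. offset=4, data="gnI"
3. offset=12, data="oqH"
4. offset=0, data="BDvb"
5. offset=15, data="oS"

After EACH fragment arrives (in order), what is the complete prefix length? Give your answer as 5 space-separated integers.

Answer: 0 0 0 15 17

Derivation:
Fragment 1: offset=7 data="anhII" -> buffer=???????anhII????? -> prefix_len=0
Fragment 2: offset=4 data="gnI" -> buffer=????gnIanhII????? -> prefix_len=0
Fragment 3: offset=12 data="oqH" -> buffer=????gnIanhIIoqH?? -> prefix_len=0
Fragment 4: offset=0 data="BDvb" -> buffer=BDvbgnIanhIIoqH?? -> prefix_len=15
Fragment 5: offset=15 data="oS" -> buffer=BDvbgnIanhIIoqHoS -> prefix_len=17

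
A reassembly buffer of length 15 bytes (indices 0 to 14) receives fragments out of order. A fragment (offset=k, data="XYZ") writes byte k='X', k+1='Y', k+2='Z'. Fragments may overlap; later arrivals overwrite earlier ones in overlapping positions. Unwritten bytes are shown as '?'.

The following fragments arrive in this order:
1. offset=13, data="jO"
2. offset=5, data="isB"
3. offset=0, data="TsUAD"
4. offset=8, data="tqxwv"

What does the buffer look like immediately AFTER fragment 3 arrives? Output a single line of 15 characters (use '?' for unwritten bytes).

Fragment 1: offset=13 data="jO" -> buffer=?????????????jO
Fragment 2: offset=5 data="isB" -> buffer=?????isB?????jO
Fragment 3: offset=0 data="TsUAD" -> buffer=TsUADisB?????jO

Answer: TsUADisB?????jO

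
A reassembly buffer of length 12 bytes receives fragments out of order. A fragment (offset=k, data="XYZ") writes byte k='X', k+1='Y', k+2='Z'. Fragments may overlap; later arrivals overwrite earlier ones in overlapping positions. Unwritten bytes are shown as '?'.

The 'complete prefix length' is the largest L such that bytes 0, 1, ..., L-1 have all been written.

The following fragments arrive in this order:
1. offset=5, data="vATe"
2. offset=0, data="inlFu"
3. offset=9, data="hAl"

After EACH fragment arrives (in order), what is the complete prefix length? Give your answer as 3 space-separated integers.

Fragment 1: offset=5 data="vATe" -> buffer=?????vATe??? -> prefix_len=0
Fragment 2: offset=0 data="inlFu" -> buffer=inlFuvATe??? -> prefix_len=9
Fragment 3: offset=9 data="hAl" -> buffer=inlFuvATehAl -> prefix_len=12

Answer: 0 9 12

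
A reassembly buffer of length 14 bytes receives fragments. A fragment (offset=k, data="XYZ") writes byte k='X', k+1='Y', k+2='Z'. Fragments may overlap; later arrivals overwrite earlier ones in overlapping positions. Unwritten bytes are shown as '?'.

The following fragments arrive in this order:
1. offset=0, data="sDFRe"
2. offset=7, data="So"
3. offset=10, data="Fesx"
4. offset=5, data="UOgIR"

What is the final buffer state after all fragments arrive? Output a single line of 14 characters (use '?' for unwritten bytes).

Answer: sDFReUOgIRFesx

Derivation:
Fragment 1: offset=0 data="sDFRe" -> buffer=sDFRe?????????
Fragment 2: offset=7 data="So" -> buffer=sDFRe??So?????
Fragment 3: offset=10 data="Fesx" -> buffer=sDFRe??So?Fesx
Fragment 4: offset=5 data="UOgIR" -> buffer=sDFReUOgIRFesx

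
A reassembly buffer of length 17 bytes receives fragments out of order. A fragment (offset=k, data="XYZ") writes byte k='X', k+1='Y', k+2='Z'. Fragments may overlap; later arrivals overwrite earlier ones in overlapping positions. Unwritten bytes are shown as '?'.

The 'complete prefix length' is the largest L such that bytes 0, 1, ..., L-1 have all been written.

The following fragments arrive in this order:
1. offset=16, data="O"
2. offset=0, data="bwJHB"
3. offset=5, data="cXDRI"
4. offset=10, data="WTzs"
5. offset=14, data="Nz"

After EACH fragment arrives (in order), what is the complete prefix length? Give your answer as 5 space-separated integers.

Answer: 0 5 10 14 17

Derivation:
Fragment 1: offset=16 data="O" -> buffer=????????????????O -> prefix_len=0
Fragment 2: offset=0 data="bwJHB" -> buffer=bwJHB???????????O -> prefix_len=5
Fragment 3: offset=5 data="cXDRI" -> buffer=bwJHBcXDRI??????O -> prefix_len=10
Fragment 4: offset=10 data="WTzs" -> buffer=bwJHBcXDRIWTzs??O -> prefix_len=14
Fragment 5: offset=14 data="Nz" -> buffer=bwJHBcXDRIWTzsNzO -> prefix_len=17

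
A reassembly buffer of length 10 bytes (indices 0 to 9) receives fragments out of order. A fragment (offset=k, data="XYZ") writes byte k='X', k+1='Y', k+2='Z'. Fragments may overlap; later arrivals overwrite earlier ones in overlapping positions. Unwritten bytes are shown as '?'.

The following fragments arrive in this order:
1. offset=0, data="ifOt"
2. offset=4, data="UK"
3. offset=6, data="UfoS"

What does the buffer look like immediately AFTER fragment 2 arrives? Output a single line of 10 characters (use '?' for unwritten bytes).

Fragment 1: offset=0 data="ifOt" -> buffer=ifOt??????
Fragment 2: offset=4 data="UK" -> buffer=ifOtUK????

Answer: ifOtUK????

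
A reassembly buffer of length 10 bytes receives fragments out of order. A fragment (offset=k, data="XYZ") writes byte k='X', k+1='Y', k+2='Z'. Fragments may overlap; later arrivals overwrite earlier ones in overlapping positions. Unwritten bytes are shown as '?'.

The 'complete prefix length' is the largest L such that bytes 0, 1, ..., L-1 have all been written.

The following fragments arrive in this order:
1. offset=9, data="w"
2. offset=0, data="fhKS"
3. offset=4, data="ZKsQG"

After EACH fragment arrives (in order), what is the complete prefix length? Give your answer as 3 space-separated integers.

Answer: 0 4 10

Derivation:
Fragment 1: offset=9 data="w" -> buffer=?????????w -> prefix_len=0
Fragment 2: offset=0 data="fhKS" -> buffer=fhKS?????w -> prefix_len=4
Fragment 3: offset=4 data="ZKsQG" -> buffer=fhKSZKsQGw -> prefix_len=10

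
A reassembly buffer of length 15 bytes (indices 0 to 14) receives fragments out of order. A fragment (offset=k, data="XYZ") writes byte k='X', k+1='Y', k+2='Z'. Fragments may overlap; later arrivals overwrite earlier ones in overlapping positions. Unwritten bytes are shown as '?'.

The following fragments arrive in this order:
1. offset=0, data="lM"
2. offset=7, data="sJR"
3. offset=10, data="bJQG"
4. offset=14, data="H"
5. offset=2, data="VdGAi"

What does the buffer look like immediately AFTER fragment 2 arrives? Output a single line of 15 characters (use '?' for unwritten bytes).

Fragment 1: offset=0 data="lM" -> buffer=lM?????????????
Fragment 2: offset=7 data="sJR" -> buffer=lM?????sJR?????

Answer: lM?????sJR?????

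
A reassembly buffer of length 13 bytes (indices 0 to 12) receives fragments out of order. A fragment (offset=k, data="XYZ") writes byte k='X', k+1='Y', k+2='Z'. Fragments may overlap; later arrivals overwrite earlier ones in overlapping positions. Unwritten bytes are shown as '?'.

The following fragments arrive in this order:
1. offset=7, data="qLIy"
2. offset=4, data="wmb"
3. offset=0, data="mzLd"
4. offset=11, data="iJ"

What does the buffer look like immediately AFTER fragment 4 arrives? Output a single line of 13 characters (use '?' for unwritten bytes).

Answer: mzLdwmbqLIyiJ

Derivation:
Fragment 1: offset=7 data="qLIy" -> buffer=???????qLIy??
Fragment 2: offset=4 data="wmb" -> buffer=????wmbqLIy??
Fragment 3: offset=0 data="mzLd" -> buffer=mzLdwmbqLIy??
Fragment 4: offset=11 data="iJ" -> buffer=mzLdwmbqLIyiJ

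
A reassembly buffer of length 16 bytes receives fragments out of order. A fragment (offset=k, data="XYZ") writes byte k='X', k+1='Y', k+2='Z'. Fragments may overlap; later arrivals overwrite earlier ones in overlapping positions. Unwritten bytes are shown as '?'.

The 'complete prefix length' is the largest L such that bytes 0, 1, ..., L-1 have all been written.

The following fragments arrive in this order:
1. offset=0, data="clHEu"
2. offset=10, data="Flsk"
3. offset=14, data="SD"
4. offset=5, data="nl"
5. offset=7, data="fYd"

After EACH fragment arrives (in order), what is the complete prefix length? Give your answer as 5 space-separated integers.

Answer: 5 5 5 7 16

Derivation:
Fragment 1: offset=0 data="clHEu" -> buffer=clHEu??????????? -> prefix_len=5
Fragment 2: offset=10 data="Flsk" -> buffer=clHEu?????Flsk?? -> prefix_len=5
Fragment 3: offset=14 data="SD" -> buffer=clHEu?????FlskSD -> prefix_len=5
Fragment 4: offset=5 data="nl" -> buffer=clHEunl???FlskSD -> prefix_len=7
Fragment 5: offset=7 data="fYd" -> buffer=clHEunlfYdFlskSD -> prefix_len=16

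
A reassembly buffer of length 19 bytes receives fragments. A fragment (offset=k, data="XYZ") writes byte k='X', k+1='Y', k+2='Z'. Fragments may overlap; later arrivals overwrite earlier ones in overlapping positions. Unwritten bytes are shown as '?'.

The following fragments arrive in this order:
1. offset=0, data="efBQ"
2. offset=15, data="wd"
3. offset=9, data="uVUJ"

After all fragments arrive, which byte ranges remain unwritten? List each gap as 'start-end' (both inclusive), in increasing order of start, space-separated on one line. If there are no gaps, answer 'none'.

Fragment 1: offset=0 len=4
Fragment 2: offset=15 len=2
Fragment 3: offset=9 len=4
Gaps: 4-8 13-14 17-18

Answer: 4-8 13-14 17-18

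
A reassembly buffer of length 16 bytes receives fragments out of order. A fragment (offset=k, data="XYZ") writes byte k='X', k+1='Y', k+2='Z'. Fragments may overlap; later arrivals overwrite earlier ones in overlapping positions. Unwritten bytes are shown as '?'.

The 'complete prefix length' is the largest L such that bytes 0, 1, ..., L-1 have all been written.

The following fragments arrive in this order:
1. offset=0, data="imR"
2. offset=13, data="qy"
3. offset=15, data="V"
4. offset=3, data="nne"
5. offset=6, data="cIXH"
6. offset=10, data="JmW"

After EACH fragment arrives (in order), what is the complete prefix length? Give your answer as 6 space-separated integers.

Fragment 1: offset=0 data="imR" -> buffer=imR????????????? -> prefix_len=3
Fragment 2: offset=13 data="qy" -> buffer=imR??????????qy? -> prefix_len=3
Fragment 3: offset=15 data="V" -> buffer=imR??????????qyV -> prefix_len=3
Fragment 4: offset=3 data="nne" -> buffer=imRnne???????qyV -> prefix_len=6
Fragment 5: offset=6 data="cIXH" -> buffer=imRnnecIXH???qyV -> prefix_len=10
Fragment 6: offset=10 data="JmW" -> buffer=imRnnecIXHJmWqyV -> prefix_len=16

Answer: 3 3 3 6 10 16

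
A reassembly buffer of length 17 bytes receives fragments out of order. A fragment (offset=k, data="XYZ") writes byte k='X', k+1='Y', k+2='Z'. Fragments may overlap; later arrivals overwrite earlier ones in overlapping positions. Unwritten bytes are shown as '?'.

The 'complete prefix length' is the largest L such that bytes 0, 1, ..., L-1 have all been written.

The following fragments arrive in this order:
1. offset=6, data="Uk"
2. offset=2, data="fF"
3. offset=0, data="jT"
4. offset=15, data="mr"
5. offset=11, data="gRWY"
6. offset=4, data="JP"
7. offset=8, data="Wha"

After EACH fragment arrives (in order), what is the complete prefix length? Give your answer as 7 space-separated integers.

Answer: 0 0 4 4 4 8 17

Derivation:
Fragment 1: offset=6 data="Uk" -> buffer=??????Uk????????? -> prefix_len=0
Fragment 2: offset=2 data="fF" -> buffer=??fF??Uk????????? -> prefix_len=0
Fragment 3: offset=0 data="jT" -> buffer=jTfF??Uk????????? -> prefix_len=4
Fragment 4: offset=15 data="mr" -> buffer=jTfF??Uk???????mr -> prefix_len=4
Fragment 5: offset=11 data="gRWY" -> buffer=jTfF??Uk???gRWYmr -> prefix_len=4
Fragment 6: offset=4 data="JP" -> buffer=jTfFJPUk???gRWYmr -> prefix_len=8
Fragment 7: offset=8 data="Wha" -> buffer=jTfFJPUkWhagRWYmr -> prefix_len=17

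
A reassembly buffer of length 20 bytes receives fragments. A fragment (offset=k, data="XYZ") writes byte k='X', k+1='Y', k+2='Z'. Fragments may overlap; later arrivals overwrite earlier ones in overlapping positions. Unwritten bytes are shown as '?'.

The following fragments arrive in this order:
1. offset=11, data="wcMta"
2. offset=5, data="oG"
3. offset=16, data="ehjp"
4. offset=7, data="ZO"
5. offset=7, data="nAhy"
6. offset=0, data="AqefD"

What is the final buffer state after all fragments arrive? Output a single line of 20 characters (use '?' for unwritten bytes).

Answer: AqefDoGnAhywcMtaehjp

Derivation:
Fragment 1: offset=11 data="wcMta" -> buffer=???????????wcMta????
Fragment 2: offset=5 data="oG" -> buffer=?????oG????wcMta????
Fragment 3: offset=16 data="ehjp" -> buffer=?????oG????wcMtaehjp
Fragment 4: offset=7 data="ZO" -> buffer=?????oGZO??wcMtaehjp
Fragment 5: offset=7 data="nAhy" -> buffer=?????oGnAhywcMtaehjp
Fragment 6: offset=0 data="AqefD" -> buffer=AqefDoGnAhywcMtaehjp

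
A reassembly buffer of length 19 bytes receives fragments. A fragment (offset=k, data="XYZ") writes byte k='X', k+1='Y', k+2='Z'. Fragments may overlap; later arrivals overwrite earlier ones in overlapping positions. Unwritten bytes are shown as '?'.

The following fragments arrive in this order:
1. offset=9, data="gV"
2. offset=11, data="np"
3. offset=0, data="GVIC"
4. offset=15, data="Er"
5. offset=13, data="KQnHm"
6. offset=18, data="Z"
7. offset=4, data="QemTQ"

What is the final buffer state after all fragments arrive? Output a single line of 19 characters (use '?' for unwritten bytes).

Answer: GVICQemTQgVnpKQnHmZ

Derivation:
Fragment 1: offset=9 data="gV" -> buffer=?????????gV????????
Fragment 2: offset=11 data="np" -> buffer=?????????gVnp??????
Fragment 3: offset=0 data="GVIC" -> buffer=GVIC?????gVnp??????
Fragment 4: offset=15 data="Er" -> buffer=GVIC?????gVnp??Er??
Fragment 5: offset=13 data="KQnHm" -> buffer=GVIC?????gVnpKQnHm?
Fragment 6: offset=18 data="Z" -> buffer=GVIC?????gVnpKQnHmZ
Fragment 7: offset=4 data="QemTQ" -> buffer=GVICQemTQgVnpKQnHmZ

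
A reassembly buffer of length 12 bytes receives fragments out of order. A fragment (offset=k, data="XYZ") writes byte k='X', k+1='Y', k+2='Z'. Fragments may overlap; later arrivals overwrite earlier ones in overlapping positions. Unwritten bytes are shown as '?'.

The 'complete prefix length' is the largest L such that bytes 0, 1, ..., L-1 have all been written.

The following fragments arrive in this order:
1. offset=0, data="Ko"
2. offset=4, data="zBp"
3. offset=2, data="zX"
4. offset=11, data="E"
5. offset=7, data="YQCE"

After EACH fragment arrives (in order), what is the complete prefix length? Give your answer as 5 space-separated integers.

Answer: 2 2 7 7 12

Derivation:
Fragment 1: offset=0 data="Ko" -> buffer=Ko?????????? -> prefix_len=2
Fragment 2: offset=4 data="zBp" -> buffer=Ko??zBp????? -> prefix_len=2
Fragment 3: offset=2 data="zX" -> buffer=KozXzBp????? -> prefix_len=7
Fragment 4: offset=11 data="E" -> buffer=KozXzBp????E -> prefix_len=7
Fragment 5: offset=7 data="YQCE" -> buffer=KozXzBpYQCEE -> prefix_len=12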